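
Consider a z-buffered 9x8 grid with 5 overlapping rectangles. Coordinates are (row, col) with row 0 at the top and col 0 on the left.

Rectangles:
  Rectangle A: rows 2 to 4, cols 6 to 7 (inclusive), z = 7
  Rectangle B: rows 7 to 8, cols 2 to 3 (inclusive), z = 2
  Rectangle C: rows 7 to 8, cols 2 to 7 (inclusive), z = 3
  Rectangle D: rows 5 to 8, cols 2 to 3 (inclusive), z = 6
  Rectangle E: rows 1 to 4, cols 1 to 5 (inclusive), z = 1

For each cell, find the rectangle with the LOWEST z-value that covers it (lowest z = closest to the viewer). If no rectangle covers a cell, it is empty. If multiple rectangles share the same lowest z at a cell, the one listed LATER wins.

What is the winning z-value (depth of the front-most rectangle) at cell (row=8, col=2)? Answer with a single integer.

Answer: 2

Derivation:
Check cell (8,2):
  A: rows 2-4 cols 6-7 -> outside (row miss)
  B: rows 7-8 cols 2-3 z=2 -> covers; best now B (z=2)
  C: rows 7-8 cols 2-7 z=3 -> covers; best now B (z=2)
  D: rows 5-8 cols 2-3 z=6 -> covers; best now B (z=2)
  E: rows 1-4 cols 1-5 -> outside (row miss)
Winner: B at z=2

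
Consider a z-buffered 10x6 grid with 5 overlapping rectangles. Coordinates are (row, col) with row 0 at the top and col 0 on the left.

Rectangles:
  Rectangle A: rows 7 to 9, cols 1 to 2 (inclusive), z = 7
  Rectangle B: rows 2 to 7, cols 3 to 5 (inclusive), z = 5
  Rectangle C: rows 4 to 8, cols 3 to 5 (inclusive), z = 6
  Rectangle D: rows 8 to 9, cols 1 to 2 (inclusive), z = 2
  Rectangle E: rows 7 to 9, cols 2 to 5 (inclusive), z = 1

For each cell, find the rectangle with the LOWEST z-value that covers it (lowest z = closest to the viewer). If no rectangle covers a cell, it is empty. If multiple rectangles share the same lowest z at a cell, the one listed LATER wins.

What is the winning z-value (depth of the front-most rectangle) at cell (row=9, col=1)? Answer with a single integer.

Answer: 2

Derivation:
Check cell (9,1):
  A: rows 7-9 cols 1-2 z=7 -> covers; best now A (z=7)
  B: rows 2-7 cols 3-5 -> outside (row miss)
  C: rows 4-8 cols 3-5 -> outside (row miss)
  D: rows 8-9 cols 1-2 z=2 -> covers; best now D (z=2)
  E: rows 7-9 cols 2-5 -> outside (col miss)
Winner: D at z=2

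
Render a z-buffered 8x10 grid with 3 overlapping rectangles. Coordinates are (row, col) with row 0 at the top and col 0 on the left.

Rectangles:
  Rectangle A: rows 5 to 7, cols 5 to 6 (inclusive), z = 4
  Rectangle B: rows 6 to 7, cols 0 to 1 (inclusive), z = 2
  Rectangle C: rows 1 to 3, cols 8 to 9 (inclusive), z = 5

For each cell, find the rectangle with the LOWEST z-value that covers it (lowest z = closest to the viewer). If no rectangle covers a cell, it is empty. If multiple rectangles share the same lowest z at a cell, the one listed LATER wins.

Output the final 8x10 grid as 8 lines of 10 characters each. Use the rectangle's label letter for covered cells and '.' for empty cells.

..........
........CC
........CC
........CC
..........
.....AA...
BB...AA...
BB...AA...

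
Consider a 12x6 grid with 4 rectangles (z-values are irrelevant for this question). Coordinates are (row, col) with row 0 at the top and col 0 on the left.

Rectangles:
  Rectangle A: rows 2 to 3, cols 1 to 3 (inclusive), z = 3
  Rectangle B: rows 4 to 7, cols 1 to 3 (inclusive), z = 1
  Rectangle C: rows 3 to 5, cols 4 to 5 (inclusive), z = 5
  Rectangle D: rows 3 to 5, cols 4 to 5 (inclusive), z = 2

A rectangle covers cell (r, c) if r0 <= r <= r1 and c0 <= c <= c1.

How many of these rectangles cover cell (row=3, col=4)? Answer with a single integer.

Check cell (3,4):
  A: rows 2-3 cols 1-3 -> outside (col miss)
  B: rows 4-7 cols 1-3 -> outside (row miss)
  C: rows 3-5 cols 4-5 -> covers
  D: rows 3-5 cols 4-5 -> covers
Count covering = 2

Answer: 2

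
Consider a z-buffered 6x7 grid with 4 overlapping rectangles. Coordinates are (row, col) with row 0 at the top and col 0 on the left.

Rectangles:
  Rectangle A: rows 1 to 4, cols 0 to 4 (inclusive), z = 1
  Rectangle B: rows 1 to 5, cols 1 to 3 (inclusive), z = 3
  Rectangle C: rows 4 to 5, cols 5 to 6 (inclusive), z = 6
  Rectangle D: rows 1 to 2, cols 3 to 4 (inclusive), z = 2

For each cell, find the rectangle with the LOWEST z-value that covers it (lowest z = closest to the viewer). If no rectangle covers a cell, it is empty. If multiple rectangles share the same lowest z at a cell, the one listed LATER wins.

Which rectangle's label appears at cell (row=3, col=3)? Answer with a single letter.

Answer: A

Derivation:
Check cell (3,3):
  A: rows 1-4 cols 0-4 z=1 -> covers; best now A (z=1)
  B: rows 1-5 cols 1-3 z=3 -> covers; best now A (z=1)
  C: rows 4-5 cols 5-6 -> outside (row miss)
  D: rows 1-2 cols 3-4 -> outside (row miss)
Winner: A at z=1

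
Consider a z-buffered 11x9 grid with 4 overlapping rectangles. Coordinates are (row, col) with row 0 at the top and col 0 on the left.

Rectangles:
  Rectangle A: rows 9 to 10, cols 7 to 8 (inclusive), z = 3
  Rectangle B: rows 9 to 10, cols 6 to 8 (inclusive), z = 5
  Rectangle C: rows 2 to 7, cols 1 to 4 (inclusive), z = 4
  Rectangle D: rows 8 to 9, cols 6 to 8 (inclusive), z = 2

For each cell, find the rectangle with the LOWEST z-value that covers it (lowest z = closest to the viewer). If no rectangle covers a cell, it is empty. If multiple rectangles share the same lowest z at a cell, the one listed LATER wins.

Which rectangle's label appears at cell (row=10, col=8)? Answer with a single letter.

Answer: A

Derivation:
Check cell (10,8):
  A: rows 9-10 cols 7-8 z=3 -> covers; best now A (z=3)
  B: rows 9-10 cols 6-8 z=5 -> covers; best now A (z=3)
  C: rows 2-7 cols 1-4 -> outside (row miss)
  D: rows 8-9 cols 6-8 -> outside (row miss)
Winner: A at z=3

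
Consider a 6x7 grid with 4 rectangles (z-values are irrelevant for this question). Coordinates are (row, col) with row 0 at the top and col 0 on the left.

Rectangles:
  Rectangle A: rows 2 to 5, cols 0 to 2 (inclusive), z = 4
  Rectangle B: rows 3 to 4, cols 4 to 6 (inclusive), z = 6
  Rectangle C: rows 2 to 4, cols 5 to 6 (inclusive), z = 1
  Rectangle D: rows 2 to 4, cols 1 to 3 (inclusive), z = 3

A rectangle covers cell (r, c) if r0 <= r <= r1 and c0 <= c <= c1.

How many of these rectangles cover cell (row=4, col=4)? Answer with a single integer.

Check cell (4,4):
  A: rows 2-5 cols 0-2 -> outside (col miss)
  B: rows 3-4 cols 4-6 -> covers
  C: rows 2-4 cols 5-6 -> outside (col miss)
  D: rows 2-4 cols 1-3 -> outside (col miss)
Count covering = 1

Answer: 1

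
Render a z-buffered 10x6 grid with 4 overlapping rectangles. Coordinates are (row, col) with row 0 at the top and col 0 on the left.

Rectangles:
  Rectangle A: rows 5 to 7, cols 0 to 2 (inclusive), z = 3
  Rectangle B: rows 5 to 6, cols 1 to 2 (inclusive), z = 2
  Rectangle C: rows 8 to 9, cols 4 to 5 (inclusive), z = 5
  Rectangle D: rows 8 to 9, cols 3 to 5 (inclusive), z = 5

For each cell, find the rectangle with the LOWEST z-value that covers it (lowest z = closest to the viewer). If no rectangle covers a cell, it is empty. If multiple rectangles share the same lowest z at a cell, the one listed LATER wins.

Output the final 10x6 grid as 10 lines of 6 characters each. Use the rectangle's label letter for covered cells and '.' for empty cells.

......
......
......
......
......
ABB...
ABB...
AAA...
...DDD
...DDD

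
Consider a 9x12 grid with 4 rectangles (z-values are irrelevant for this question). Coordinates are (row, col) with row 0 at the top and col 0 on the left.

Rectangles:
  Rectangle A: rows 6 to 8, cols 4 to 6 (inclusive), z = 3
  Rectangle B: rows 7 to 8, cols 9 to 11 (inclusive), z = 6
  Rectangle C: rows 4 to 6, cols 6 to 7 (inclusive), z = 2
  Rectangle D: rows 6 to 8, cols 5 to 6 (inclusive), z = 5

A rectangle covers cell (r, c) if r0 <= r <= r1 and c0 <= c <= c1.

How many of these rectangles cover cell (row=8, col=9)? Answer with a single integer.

Answer: 1

Derivation:
Check cell (8,9):
  A: rows 6-8 cols 4-6 -> outside (col miss)
  B: rows 7-8 cols 9-11 -> covers
  C: rows 4-6 cols 6-7 -> outside (row miss)
  D: rows 6-8 cols 5-6 -> outside (col miss)
Count covering = 1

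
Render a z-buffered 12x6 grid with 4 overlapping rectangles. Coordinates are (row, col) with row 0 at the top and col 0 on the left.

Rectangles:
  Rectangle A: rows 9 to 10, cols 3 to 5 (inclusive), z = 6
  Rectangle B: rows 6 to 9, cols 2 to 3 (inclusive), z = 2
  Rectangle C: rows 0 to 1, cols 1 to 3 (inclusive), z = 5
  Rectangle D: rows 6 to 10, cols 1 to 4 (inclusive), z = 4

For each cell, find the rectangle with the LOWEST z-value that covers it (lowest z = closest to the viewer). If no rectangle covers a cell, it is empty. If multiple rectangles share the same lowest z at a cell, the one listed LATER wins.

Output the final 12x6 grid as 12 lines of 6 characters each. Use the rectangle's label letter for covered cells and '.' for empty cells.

.CCC..
.CCC..
......
......
......
......
.DBBD.
.DBBD.
.DBBD.
.DBBDA
.DDDDA
......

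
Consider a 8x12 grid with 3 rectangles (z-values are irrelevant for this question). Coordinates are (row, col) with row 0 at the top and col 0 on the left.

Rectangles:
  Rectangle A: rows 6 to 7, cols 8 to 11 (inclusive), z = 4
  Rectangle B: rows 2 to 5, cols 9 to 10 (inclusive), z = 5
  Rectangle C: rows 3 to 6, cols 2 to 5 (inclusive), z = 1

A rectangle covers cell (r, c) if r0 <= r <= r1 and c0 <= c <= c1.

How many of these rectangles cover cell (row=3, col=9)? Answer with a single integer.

Answer: 1

Derivation:
Check cell (3,9):
  A: rows 6-7 cols 8-11 -> outside (row miss)
  B: rows 2-5 cols 9-10 -> covers
  C: rows 3-6 cols 2-5 -> outside (col miss)
Count covering = 1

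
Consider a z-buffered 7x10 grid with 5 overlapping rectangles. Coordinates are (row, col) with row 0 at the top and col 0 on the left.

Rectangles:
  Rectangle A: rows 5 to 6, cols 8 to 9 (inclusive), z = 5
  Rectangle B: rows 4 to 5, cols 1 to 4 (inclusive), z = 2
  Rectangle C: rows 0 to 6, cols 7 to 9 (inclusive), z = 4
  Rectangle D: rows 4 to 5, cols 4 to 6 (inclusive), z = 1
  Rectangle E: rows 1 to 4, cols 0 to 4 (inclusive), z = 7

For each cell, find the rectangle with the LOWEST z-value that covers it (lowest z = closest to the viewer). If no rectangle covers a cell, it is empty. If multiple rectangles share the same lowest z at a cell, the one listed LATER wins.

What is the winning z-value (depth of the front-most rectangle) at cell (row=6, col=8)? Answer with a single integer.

Check cell (6,8):
  A: rows 5-6 cols 8-9 z=5 -> covers; best now A (z=5)
  B: rows 4-5 cols 1-4 -> outside (row miss)
  C: rows 0-6 cols 7-9 z=4 -> covers; best now C (z=4)
  D: rows 4-5 cols 4-6 -> outside (row miss)
  E: rows 1-4 cols 0-4 -> outside (row miss)
Winner: C at z=4

Answer: 4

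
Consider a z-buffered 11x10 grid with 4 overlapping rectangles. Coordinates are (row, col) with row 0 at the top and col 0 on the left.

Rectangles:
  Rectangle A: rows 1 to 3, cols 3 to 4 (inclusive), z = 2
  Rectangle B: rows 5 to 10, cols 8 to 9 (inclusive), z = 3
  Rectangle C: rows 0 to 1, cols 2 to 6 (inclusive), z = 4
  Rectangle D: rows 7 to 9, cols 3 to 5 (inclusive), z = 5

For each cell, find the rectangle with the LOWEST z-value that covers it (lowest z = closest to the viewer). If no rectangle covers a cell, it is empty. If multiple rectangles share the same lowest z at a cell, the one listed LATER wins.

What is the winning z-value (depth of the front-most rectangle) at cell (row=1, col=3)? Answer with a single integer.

Answer: 2

Derivation:
Check cell (1,3):
  A: rows 1-3 cols 3-4 z=2 -> covers; best now A (z=2)
  B: rows 5-10 cols 8-9 -> outside (row miss)
  C: rows 0-1 cols 2-6 z=4 -> covers; best now A (z=2)
  D: rows 7-9 cols 3-5 -> outside (row miss)
Winner: A at z=2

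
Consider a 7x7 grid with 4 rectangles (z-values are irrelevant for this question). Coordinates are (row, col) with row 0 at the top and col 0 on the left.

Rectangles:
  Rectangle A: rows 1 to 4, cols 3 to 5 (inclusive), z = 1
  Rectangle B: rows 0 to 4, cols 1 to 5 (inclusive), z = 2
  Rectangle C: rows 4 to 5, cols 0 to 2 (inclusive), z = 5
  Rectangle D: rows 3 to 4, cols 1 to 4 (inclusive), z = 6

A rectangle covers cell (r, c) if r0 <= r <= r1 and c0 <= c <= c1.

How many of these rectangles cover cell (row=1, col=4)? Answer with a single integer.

Answer: 2

Derivation:
Check cell (1,4):
  A: rows 1-4 cols 3-5 -> covers
  B: rows 0-4 cols 1-5 -> covers
  C: rows 4-5 cols 0-2 -> outside (row miss)
  D: rows 3-4 cols 1-4 -> outside (row miss)
Count covering = 2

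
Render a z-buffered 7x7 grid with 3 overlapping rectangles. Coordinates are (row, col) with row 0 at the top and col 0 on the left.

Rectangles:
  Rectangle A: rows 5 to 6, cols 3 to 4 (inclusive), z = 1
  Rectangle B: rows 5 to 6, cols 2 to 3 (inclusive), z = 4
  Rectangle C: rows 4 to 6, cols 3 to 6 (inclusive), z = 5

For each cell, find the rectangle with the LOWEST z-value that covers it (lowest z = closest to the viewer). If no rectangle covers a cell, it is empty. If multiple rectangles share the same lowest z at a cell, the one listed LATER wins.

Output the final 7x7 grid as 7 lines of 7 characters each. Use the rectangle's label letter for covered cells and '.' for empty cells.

.......
.......
.......
.......
...CCCC
..BAACC
..BAACC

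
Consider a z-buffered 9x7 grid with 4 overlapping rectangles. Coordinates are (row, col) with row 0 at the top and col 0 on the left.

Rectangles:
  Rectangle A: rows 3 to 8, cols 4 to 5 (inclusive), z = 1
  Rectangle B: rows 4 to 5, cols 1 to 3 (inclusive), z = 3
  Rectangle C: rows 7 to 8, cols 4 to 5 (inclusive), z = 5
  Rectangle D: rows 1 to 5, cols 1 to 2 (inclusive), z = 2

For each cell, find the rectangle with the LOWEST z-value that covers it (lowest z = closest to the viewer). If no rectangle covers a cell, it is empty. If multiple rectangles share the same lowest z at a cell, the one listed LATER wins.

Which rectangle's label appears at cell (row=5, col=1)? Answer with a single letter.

Answer: D

Derivation:
Check cell (5,1):
  A: rows 3-8 cols 4-5 -> outside (col miss)
  B: rows 4-5 cols 1-3 z=3 -> covers; best now B (z=3)
  C: rows 7-8 cols 4-5 -> outside (row miss)
  D: rows 1-5 cols 1-2 z=2 -> covers; best now D (z=2)
Winner: D at z=2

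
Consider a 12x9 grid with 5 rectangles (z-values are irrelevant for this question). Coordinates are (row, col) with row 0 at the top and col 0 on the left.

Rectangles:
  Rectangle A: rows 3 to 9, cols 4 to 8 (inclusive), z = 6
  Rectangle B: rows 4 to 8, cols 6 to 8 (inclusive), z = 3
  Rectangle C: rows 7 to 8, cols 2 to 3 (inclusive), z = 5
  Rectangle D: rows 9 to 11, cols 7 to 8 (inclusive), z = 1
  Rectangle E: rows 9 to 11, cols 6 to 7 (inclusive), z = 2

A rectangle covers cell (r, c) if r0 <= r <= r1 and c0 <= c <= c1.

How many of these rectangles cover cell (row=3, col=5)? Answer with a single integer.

Answer: 1

Derivation:
Check cell (3,5):
  A: rows 3-9 cols 4-8 -> covers
  B: rows 4-8 cols 6-8 -> outside (row miss)
  C: rows 7-8 cols 2-3 -> outside (row miss)
  D: rows 9-11 cols 7-8 -> outside (row miss)
  E: rows 9-11 cols 6-7 -> outside (row miss)
Count covering = 1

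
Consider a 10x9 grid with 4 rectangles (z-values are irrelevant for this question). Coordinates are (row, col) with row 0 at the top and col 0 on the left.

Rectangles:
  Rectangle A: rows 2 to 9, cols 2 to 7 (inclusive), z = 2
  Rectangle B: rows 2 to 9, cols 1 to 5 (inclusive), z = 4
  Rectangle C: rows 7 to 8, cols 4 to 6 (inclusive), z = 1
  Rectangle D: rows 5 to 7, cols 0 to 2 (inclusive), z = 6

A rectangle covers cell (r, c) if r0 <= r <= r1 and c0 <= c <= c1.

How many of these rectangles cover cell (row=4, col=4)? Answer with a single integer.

Answer: 2

Derivation:
Check cell (4,4):
  A: rows 2-9 cols 2-7 -> covers
  B: rows 2-9 cols 1-5 -> covers
  C: rows 7-8 cols 4-6 -> outside (row miss)
  D: rows 5-7 cols 0-2 -> outside (row miss)
Count covering = 2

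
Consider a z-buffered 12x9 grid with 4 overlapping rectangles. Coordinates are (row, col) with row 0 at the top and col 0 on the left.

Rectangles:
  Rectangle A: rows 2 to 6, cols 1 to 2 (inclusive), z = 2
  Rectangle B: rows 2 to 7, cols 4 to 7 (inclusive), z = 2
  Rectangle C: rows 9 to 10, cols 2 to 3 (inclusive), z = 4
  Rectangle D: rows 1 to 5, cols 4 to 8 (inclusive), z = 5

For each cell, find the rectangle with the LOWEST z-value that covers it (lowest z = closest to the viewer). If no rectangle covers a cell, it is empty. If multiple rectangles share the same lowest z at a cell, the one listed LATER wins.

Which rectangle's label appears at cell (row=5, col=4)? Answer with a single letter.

Answer: B

Derivation:
Check cell (5,4):
  A: rows 2-6 cols 1-2 -> outside (col miss)
  B: rows 2-7 cols 4-7 z=2 -> covers; best now B (z=2)
  C: rows 9-10 cols 2-3 -> outside (row miss)
  D: rows 1-5 cols 4-8 z=5 -> covers; best now B (z=2)
Winner: B at z=2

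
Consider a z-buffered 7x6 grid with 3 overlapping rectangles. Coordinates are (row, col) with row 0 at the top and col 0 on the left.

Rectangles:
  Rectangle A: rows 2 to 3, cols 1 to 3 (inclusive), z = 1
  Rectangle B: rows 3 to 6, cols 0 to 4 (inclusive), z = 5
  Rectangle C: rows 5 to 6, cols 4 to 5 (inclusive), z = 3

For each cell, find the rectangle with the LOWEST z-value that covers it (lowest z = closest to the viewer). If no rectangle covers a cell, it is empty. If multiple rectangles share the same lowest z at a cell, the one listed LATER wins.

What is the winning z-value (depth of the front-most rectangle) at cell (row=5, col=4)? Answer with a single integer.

Check cell (5,4):
  A: rows 2-3 cols 1-3 -> outside (row miss)
  B: rows 3-6 cols 0-4 z=5 -> covers; best now B (z=5)
  C: rows 5-6 cols 4-5 z=3 -> covers; best now C (z=3)
Winner: C at z=3

Answer: 3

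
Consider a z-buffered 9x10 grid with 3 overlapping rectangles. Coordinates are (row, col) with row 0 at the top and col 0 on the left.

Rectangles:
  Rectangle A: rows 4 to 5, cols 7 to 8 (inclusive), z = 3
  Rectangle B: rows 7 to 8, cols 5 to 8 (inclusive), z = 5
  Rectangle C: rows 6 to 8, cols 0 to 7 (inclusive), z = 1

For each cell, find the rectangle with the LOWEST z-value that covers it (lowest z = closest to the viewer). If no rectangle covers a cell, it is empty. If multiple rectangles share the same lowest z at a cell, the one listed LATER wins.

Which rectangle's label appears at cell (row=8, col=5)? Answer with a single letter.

Check cell (8,5):
  A: rows 4-5 cols 7-8 -> outside (row miss)
  B: rows 7-8 cols 5-8 z=5 -> covers; best now B (z=5)
  C: rows 6-8 cols 0-7 z=1 -> covers; best now C (z=1)
Winner: C at z=1

Answer: C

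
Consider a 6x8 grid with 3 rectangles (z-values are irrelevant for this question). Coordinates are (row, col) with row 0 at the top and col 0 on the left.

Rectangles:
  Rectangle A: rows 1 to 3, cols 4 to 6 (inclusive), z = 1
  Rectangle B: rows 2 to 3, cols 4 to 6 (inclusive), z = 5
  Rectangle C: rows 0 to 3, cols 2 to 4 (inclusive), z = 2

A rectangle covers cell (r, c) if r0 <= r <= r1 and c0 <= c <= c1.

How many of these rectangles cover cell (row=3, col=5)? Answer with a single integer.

Check cell (3,5):
  A: rows 1-3 cols 4-6 -> covers
  B: rows 2-3 cols 4-6 -> covers
  C: rows 0-3 cols 2-4 -> outside (col miss)
Count covering = 2

Answer: 2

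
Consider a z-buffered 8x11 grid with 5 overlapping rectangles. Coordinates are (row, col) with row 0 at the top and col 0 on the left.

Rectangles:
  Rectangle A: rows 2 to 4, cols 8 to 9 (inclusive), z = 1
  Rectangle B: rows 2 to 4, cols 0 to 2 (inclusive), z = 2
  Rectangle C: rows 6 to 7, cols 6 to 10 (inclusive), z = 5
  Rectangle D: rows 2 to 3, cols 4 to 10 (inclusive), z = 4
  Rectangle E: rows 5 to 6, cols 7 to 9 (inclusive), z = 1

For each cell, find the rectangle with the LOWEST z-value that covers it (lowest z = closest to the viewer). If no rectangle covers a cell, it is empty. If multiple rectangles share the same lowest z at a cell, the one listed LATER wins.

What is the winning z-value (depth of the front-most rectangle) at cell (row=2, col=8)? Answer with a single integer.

Check cell (2,8):
  A: rows 2-4 cols 8-9 z=1 -> covers; best now A (z=1)
  B: rows 2-4 cols 0-2 -> outside (col miss)
  C: rows 6-7 cols 6-10 -> outside (row miss)
  D: rows 2-3 cols 4-10 z=4 -> covers; best now A (z=1)
  E: rows 5-6 cols 7-9 -> outside (row miss)
Winner: A at z=1

Answer: 1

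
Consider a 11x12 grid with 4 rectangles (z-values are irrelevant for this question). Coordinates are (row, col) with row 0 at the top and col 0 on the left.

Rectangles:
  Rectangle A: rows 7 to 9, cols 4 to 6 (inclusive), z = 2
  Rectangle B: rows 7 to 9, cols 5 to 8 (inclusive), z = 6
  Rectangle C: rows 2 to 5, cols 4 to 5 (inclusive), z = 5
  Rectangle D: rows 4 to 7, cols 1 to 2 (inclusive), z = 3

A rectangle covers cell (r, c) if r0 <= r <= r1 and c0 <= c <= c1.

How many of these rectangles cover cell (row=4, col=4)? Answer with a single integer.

Answer: 1

Derivation:
Check cell (4,4):
  A: rows 7-9 cols 4-6 -> outside (row miss)
  B: rows 7-9 cols 5-8 -> outside (row miss)
  C: rows 2-5 cols 4-5 -> covers
  D: rows 4-7 cols 1-2 -> outside (col miss)
Count covering = 1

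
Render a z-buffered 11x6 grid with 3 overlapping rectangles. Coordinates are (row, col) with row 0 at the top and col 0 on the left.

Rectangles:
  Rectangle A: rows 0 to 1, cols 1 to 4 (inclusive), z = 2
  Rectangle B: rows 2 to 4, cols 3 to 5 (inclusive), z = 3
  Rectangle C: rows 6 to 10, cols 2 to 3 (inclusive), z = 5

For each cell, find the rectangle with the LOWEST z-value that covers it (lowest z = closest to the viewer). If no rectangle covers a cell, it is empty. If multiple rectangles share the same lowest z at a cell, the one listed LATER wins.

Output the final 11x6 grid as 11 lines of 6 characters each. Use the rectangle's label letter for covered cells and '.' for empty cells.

.AAAA.
.AAAA.
...BBB
...BBB
...BBB
......
..CC..
..CC..
..CC..
..CC..
..CC..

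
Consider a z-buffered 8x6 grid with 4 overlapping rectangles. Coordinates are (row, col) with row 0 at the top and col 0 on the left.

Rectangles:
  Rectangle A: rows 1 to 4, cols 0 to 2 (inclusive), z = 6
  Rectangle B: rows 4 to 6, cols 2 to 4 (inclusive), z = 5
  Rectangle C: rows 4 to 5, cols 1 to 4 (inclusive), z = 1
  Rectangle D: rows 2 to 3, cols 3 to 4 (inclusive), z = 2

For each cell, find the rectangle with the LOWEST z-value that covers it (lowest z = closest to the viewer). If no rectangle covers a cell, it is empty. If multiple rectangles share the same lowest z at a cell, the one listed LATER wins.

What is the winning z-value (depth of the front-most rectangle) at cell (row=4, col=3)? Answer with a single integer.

Check cell (4,3):
  A: rows 1-4 cols 0-2 -> outside (col miss)
  B: rows 4-6 cols 2-4 z=5 -> covers; best now B (z=5)
  C: rows 4-5 cols 1-4 z=1 -> covers; best now C (z=1)
  D: rows 2-3 cols 3-4 -> outside (row miss)
Winner: C at z=1

Answer: 1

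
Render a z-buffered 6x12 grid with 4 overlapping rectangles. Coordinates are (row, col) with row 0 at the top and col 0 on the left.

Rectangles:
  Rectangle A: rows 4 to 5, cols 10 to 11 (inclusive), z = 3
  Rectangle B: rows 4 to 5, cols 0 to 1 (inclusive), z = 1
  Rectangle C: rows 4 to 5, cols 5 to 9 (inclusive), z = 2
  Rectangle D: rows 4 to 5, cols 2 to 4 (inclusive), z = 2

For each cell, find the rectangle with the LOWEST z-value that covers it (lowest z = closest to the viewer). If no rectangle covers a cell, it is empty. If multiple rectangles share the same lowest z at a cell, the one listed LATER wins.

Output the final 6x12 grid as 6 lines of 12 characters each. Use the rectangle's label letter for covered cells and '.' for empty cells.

............
............
............
............
BBDDDCCCCCAA
BBDDDCCCCCAA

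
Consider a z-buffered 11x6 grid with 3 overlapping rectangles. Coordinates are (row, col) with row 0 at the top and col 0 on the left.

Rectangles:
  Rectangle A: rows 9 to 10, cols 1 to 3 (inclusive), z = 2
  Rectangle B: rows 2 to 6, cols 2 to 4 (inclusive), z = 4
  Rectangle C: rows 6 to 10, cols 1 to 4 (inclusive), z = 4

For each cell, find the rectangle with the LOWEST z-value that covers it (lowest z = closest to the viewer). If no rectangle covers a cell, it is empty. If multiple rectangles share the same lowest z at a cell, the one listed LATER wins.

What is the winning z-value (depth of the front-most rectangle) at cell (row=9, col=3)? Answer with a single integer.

Answer: 2

Derivation:
Check cell (9,3):
  A: rows 9-10 cols 1-3 z=2 -> covers; best now A (z=2)
  B: rows 2-6 cols 2-4 -> outside (row miss)
  C: rows 6-10 cols 1-4 z=4 -> covers; best now A (z=2)
Winner: A at z=2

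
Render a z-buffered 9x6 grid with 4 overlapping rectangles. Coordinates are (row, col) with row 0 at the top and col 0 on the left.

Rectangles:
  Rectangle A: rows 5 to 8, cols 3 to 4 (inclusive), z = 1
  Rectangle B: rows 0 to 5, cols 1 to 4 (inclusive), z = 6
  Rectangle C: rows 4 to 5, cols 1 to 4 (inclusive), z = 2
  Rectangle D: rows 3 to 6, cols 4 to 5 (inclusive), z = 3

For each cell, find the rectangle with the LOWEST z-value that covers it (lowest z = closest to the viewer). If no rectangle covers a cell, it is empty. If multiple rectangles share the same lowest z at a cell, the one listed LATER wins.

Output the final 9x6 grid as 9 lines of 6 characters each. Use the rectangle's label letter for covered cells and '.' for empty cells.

.BBBB.
.BBBB.
.BBBB.
.BBBDD
.CCCCD
.CCAAD
...AAD
...AA.
...AA.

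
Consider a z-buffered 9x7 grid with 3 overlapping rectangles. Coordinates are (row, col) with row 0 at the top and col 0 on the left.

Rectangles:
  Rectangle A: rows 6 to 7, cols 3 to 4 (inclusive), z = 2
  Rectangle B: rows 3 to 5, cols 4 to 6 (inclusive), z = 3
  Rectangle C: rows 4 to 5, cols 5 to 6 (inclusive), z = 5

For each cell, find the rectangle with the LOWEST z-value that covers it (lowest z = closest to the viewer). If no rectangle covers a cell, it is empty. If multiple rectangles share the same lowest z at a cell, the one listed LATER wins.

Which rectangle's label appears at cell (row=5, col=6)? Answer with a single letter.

Answer: B

Derivation:
Check cell (5,6):
  A: rows 6-7 cols 3-4 -> outside (row miss)
  B: rows 3-5 cols 4-6 z=3 -> covers; best now B (z=3)
  C: rows 4-5 cols 5-6 z=5 -> covers; best now B (z=3)
Winner: B at z=3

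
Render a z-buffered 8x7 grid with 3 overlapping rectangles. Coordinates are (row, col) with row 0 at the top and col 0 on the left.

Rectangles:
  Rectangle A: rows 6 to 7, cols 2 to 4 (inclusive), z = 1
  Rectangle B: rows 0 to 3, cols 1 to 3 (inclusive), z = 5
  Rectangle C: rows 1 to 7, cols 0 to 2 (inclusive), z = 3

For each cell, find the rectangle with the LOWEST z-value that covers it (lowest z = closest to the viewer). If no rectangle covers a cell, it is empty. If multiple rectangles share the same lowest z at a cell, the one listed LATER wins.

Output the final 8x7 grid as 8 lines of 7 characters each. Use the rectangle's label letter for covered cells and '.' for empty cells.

.BBB...
CCCB...
CCCB...
CCCB...
CCC....
CCC....
CCAAA..
CCAAA..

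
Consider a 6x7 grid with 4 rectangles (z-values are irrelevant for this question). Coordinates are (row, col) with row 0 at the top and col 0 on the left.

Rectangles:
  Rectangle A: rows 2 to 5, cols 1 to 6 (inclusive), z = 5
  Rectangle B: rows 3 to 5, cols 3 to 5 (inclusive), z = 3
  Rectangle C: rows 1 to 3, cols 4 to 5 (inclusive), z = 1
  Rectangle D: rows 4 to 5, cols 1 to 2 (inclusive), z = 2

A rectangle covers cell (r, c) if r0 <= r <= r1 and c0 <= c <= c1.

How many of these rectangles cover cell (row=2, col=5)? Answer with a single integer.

Answer: 2

Derivation:
Check cell (2,5):
  A: rows 2-5 cols 1-6 -> covers
  B: rows 3-5 cols 3-5 -> outside (row miss)
  C: rows 1-3 cols 4-5 -> covers
  D: rows 4-5 cols 1-2 -> outside (row miss)
Count covering = 2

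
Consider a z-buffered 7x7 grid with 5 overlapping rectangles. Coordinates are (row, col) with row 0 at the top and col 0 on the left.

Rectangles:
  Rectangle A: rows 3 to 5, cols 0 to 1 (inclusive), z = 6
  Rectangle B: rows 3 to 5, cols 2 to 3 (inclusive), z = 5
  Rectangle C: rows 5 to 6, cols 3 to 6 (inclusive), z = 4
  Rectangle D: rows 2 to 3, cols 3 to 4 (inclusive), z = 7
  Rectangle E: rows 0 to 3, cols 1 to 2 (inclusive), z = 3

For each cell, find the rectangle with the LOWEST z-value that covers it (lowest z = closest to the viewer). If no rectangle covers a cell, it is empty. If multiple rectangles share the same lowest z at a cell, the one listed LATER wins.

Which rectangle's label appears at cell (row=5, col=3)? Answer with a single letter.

Check cell (5,3):
  A: rows 3-5 cols 0-1 -> outside (col miss)
  B: rows 3-5 cols 2-3 z=5 -> covers; best now B (z=5)
  C: rows 5-6 cols 3-6 z=4 -> covers; best now C (z=4)
  D: rows 2-3 cols 3-4 -> outside (row miss)
  E: rows 0-3 cols 1-2 -> outside (row miss)
Winner: C at z=4

Answer: C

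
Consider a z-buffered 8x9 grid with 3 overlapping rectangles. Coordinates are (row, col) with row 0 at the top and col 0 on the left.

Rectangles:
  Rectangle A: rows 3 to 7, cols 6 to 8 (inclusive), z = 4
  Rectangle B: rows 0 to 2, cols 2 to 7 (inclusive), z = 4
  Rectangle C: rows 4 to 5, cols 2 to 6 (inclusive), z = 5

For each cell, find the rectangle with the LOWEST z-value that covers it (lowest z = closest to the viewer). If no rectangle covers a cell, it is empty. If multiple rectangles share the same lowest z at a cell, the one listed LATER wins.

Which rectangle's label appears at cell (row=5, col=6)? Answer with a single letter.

Check cell (5,6):
  A: rows 3-7 cols 6-8 z=4 -> covers; best now A (z=4)
  B: rows 0-2 cols 2-7 -> outside (row miss)
  C: rows 4-5 cols 2-6 z=5 -> covers; best now A (z=4)
Winner: A at z=4

Answer: A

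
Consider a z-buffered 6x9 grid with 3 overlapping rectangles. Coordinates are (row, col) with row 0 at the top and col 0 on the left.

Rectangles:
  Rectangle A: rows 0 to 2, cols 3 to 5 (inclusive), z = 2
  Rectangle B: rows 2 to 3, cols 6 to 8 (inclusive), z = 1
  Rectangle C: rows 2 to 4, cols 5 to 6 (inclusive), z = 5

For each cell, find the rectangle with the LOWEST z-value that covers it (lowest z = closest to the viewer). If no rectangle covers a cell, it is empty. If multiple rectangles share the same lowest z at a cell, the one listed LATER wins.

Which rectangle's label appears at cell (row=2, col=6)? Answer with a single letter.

Answer: B

Derivation:
Check cell (2,6):
  A: rows 0-2 cols 3-5 -> outside (col miss)
  B: rows 2-3 cols 6-8 z=1 -> covers; best now B (z=1)
  C: rows 2-4 cols 5-6 z=5 -> covers; best now B (z=1)
Winner: B at z=1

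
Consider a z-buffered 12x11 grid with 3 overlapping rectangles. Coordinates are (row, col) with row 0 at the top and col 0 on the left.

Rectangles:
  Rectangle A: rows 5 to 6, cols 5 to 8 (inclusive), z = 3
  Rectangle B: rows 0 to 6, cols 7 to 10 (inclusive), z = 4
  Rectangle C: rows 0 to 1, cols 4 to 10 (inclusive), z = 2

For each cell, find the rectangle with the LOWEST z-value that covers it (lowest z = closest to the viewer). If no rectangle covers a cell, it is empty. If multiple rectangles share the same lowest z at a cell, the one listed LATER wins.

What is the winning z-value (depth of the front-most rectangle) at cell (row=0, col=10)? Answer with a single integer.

Answer: 2

Derivation:
Check cell (0,10):
  A: rows 5-6 cols 5-8 -> outside (row miss)
  B: rows 0-6 cols 7-10 z=4 -> covers; best now B (z=4)
  C: rows 0-1 cols 4-10 z=2 -> covers; best now C (z=2)
Winner: C at z=2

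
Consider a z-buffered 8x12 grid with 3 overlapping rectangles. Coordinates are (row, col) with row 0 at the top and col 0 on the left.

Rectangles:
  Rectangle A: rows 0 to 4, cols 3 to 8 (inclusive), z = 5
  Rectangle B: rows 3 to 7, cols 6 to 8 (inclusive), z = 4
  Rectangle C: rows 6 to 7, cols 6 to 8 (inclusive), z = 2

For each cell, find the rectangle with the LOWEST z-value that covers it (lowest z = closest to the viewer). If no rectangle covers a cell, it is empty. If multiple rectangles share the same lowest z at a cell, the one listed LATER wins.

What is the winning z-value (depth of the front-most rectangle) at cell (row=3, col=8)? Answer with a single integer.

Check cell (3,8):
  A: rows 0-4 cols 3-8 z=5 -> covers; best now A (z=5)
  B: rows 3-7 cols 6-8 z=4 -> covers; best now B (z=4)
  C: rows 6-7 cols 6-8 -> outside (row miss)
Winner: B at z=4

Answer: 4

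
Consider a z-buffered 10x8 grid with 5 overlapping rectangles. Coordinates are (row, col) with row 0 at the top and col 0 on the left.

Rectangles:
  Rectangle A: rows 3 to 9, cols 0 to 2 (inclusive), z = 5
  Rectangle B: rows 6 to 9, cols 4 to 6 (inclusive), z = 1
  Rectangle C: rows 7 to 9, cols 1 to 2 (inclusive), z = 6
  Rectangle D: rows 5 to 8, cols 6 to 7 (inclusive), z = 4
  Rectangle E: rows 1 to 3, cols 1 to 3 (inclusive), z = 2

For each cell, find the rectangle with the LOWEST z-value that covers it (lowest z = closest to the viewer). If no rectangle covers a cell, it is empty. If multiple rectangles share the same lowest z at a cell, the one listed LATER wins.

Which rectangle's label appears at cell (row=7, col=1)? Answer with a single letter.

Check cell (7,1):
  A: rows 3-9 cols 0-2 z=5 -> covers; best now A (z=5)
  B: rows 6-9 cols 4-6 -> outside (col miss)
  C: rows 7-9 cols 1-2 z=6 -> covers; best now A (z=5)
  D: rows 5-8 cols 6-7 -> outside (col miss)
  E: rows 1-3 cols 1-3 -> outside (row miss)
Winner: A at z=5

Answer: A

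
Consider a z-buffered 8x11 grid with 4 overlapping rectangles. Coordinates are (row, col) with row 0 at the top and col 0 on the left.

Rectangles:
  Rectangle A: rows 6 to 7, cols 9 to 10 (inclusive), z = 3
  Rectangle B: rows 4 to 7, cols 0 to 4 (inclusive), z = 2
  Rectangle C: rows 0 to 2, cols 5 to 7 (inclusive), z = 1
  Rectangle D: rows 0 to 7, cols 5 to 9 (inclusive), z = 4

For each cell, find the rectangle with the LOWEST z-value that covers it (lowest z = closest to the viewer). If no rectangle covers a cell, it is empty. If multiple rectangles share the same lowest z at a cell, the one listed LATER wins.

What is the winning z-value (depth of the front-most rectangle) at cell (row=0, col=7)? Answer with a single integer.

Check cell (0,7):
  A: rows 6-7 cols 9-10 -> outside (row miss)
  B: rows 4-7 cols 0-4 -> outside (row miss)
  C: rows 0-2 cols 5-7 z=1 -> covers; best now C (z=1)
  D: rows 0-7 cols 5-9 z=4 -> covers; best now C (z=1)
Winner: C at z=1

Answer: 1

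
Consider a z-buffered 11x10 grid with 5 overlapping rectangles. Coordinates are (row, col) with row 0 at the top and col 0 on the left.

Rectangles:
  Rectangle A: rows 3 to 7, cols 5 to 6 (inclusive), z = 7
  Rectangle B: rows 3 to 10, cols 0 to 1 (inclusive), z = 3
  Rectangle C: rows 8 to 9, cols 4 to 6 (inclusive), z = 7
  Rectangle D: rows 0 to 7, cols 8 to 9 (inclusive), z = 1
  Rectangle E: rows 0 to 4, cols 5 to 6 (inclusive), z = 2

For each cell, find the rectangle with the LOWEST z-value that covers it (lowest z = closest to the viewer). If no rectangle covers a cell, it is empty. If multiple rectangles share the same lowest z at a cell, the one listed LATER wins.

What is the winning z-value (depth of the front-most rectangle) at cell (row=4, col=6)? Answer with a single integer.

Answer: 2

Derivation:
Check cell (4,6):
  A: rows 3-7 cols 5-6 z=7 -> covers; best now A (z=7)
  B: rows 3-10 cols 0-1 -> outside (col miss)
  C: rows 8-9 cols 4-6 -> outside (row miss)
  D: rows 0-7 cols 8-9 -> outside (col miss)
  E: rows 0-4 cols 5-6 z=2 -> covers; best now E (z=2)
Winner: E at z=2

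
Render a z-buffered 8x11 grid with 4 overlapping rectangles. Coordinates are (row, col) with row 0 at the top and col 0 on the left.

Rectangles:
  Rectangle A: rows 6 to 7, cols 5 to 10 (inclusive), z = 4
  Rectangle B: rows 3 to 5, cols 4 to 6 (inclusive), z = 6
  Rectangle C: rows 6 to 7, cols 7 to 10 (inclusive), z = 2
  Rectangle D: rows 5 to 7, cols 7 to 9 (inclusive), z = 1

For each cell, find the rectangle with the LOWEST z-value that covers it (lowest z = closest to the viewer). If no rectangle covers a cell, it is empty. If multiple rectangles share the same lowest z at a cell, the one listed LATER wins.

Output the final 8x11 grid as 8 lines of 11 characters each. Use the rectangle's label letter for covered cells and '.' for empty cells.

...........
...........
...........
....BBB....
....BBB....
....BBBDDD.
.....AADDDC
.....AADDDC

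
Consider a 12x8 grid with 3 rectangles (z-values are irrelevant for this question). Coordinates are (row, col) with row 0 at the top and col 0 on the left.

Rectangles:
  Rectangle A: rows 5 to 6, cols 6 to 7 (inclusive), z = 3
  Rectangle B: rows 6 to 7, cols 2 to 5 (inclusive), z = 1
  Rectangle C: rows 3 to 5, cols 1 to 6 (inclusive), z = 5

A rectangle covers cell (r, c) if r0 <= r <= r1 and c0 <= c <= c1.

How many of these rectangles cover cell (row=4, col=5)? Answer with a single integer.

Check cell (4,5):
  A: rows 5-6 cols 6-7 -> outside (row miss)
  B: rows 6-7 cols 2-5 -> outside (row miss)
  C: rows 3-5 cols 1-6 -> covers
Count covering = 1

Answer: 1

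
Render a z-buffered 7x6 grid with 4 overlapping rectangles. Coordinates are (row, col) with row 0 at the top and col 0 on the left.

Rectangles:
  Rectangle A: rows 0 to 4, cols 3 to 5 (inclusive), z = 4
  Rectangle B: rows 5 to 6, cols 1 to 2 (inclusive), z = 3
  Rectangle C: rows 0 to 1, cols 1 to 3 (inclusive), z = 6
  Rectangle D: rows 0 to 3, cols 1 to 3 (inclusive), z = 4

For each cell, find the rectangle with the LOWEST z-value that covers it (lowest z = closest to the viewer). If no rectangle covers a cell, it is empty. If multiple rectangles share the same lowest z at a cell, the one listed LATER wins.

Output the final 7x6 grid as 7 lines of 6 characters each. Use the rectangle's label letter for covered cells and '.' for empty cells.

.DDDAA
.DDDAA
.DDDAA
.DDDAA
...AAA
.BB...
.BB...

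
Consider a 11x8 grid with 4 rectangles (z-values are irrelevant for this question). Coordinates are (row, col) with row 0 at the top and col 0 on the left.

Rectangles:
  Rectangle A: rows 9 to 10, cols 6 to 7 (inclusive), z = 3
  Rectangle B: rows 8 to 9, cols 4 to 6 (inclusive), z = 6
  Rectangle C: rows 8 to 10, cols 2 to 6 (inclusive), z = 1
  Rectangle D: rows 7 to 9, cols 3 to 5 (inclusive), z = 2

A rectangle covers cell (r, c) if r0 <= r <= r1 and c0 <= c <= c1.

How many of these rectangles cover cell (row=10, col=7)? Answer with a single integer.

Answer: 1

Derivation:
Check cell (10,7):
  A: rows 9-10 cols 6-7 -> covers
  B: rows 8-9 cols 4-6 -> outside (row miss)
  C: rows 8-10 cols 2-6 -> outside (col miss)
  D: rows 7-9 cols 3-5 -> outside (row miss)
Count covering = 1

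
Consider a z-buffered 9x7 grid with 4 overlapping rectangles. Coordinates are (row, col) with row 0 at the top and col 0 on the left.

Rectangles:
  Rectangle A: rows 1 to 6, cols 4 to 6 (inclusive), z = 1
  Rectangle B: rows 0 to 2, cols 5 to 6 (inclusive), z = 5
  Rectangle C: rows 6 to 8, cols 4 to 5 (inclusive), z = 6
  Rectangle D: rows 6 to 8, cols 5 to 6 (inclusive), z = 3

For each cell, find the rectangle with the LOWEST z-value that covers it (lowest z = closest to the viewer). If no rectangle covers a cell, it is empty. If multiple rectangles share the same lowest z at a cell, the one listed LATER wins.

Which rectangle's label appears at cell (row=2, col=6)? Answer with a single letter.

Check cell (2,6):
  A: rows 1-6 cols 4-6 z=1 -> covers; best now A (z=1)
  B: rows 0-2 cols 5-6 z=5 -> covers; best now A (z=1)
  C: rows 6-8 cols 4-5 -> outside (row miss)
  D: rows 6-8 cols 5-6 -> outside (row miss)
Winner: A at z=1

Answer: A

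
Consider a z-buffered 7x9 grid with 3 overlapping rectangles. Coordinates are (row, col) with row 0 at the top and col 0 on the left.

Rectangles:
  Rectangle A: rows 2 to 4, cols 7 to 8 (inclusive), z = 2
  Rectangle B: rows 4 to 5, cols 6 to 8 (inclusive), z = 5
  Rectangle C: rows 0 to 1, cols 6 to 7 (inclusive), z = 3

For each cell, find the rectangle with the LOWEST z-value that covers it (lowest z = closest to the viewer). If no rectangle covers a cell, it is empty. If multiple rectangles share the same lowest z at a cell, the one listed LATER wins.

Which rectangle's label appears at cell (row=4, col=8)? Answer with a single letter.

Check cell (4,8):
  A: rows 2-4 cols 7-8 z=2 -> covers; best now A (z=2)
  B: rows 4-5 cols 6-8 z=5 -> covers; best now A (z=2)
  C: rows 0-1 cols 6-7 -> outside (row miss)
Winner: A at z=2

Answer: A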